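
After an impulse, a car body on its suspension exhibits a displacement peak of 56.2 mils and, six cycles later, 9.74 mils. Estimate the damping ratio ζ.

0.0464

Logarithmic decrement δ = (1/n)·ln(x₀/x_n) = (1/6)·ln(56.2/9.74) = (1/6)·ln(5.770) = 0.2921.
ζ = δ/√(4π² + δ²) = 0.2921/√(39.48 + 0.0853) = 0.2921/6.290 = 0.04644.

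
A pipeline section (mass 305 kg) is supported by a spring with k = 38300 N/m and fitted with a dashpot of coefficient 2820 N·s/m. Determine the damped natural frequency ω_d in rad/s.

10.2 rad/s

ω_n = √(k/m) = √(38300/305) = 11.21 rad/s.
Critical damping c_c = 2√(k·m) = 2√(38300 × 305) = 6836 N·s/m, so ζ = c/c_c = 2820/6836 = 0.4125.
ω_d = ω_n√(1 − ζ²) = 11.21 × √(1 − 0.170) = 10.21 rad/s.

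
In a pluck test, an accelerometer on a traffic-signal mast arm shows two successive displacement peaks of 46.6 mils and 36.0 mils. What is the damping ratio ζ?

0.0410

Logarithmic decrement δ = (1/n)·ln(x₀/x_n) = (1/1)·ln(46.6/36.0) = (1/1)·ln(1.294) = 0.2581.
ζ = δ/√(4π² + δ²) = 0.2581/√(39.48 + 0.0666) = 0.2581/6.288 = 0.04104.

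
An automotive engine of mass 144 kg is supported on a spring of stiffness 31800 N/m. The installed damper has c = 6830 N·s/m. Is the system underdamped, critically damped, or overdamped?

c_c = 2√(k·m) = 4280 N·s/m; ζ = c/c_c = 6830/4280 = 1.60.
Since ζ > 1 the system is overdamped.

overdamped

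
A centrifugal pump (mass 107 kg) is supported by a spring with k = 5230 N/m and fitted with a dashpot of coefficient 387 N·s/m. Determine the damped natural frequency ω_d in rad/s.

ω_n = √(k/m) = √(5230/107) = 6.991 rad/s.
Critical damping c_c = 2√(k·m) = 2√(5230 × 107) = 1496 N·s/m, so ζ = c/c_c = 387/1496 = 0.2587.
ω_d = ω_n√(1 − ζ²) = 6.991 × √(1 − 0.0669) = 6.753 rad/s.

6.75 rad/s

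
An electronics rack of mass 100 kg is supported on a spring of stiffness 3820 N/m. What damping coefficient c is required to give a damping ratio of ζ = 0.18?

223 N·s/m

c_c = 2√(k·m) = 2√(3820 × 100) = 1236 N·s/m.
c = ζ·c_c = 0.18 × 1236 = 222.5 N·s/m.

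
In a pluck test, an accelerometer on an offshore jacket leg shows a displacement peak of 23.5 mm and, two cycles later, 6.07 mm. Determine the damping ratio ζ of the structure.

0.107

Logarithmic decrement δ = (1/n)·ln(x₀/x_n) = (1/2)·ln(23.5/6.07) = (1/2)·ln(3.871) = 0.6768.
ζ = δ/√(4π² + δ²) = 0.6768/√(39.48 + 0.458) = 0.6768/6.320 = 0.1071.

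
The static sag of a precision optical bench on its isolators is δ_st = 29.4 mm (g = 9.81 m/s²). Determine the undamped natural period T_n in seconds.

ω_n = √(g/δ_st) = √(9.81/0.0294) = √333.7 = 18.27 rad/s.
T_n = 2π/ω_n = 6.283/18.27 = 0.3440 s.

0.344 s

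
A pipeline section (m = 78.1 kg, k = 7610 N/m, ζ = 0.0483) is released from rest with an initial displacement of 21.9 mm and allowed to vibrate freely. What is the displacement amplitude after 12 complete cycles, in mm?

0.571 mm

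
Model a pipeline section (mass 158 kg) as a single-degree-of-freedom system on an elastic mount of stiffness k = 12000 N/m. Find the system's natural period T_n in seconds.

0.721 s

ω_n = √(k/m) = √(12000/158) = √75.95 = 8.715 rad/s.
T_n = 2π/ω_n = 6.283/8.715 = 0.7210 s.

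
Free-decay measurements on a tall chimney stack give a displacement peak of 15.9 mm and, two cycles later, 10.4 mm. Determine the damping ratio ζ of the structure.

Logarithmic decrement δ = (1/n)·ln(x₀/x_n) = (1/2)·ln(15.9/10.4) = (1/2)·ln(1.529) = 0.2123.
ζ = δ/√(4π² + δ²) = 0.2123/√(39.48 + 0.0451) = 0.2123/6.287 = 0.03376.

0.0338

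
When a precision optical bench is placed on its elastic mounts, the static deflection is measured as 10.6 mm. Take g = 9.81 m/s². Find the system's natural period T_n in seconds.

ω_n = √(g/δ_st) = √(9.81/0.0106) = √925.5 = 30.42 rad/s.
T_n = 2π/ω_n = 6.283/30.42 = 0.2065 s.

0.207 s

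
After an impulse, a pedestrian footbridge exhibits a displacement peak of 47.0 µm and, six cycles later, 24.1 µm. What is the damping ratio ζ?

0.0177

Logarithmic decrement δ = (1/n)·ln(x₀/x_n) = (1/6)·ln(47.0/24.1) = (1/6)·ln(1.950) = 0.1113.
ζ = δ/√(4π² + δ²) = 0.1113/√(39.48 + 0.0124) = 0.1113/6.284 = 0.01771.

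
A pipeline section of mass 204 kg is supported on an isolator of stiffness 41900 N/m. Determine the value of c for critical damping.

c_c = 2√(k·m) = 2√(41900 × 204) = 2 × 2924 = 5847 N·s/m.

5850 N·s/m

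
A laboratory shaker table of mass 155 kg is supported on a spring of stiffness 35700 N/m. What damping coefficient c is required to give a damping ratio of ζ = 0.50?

2350 N·s/m

c_c = 2√(k·m) = 2√(35700 × 155) = 4705 N·s/m.
c = ζ·c_c = 0.50 × 4705 = 2352 N·s/m.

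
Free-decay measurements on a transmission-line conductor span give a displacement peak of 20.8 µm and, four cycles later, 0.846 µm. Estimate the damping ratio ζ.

0.126

Logarithmic decrement δ = (1/n)·ln(x₀/x_n) = (1/4)·ln(20.8/0.846) = (1/4)·ln(24.59) = 0.8005.
ζ = δ/√(4π² + δ²) = 0.8005/√(39.48 + 0.641) = 0.8005/6.334 = 0.1264.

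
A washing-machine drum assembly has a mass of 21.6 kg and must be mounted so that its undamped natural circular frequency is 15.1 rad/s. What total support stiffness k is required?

k = m·ω_n² = 21.6 × 15.10² = 21.6 × 228.0 = 4925 N/m.

4930 N/m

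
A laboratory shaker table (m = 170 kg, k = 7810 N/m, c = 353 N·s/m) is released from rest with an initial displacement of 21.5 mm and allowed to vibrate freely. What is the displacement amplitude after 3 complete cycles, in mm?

ζ = c/(2√(km)) = 353/(2√(7810 × 170)) = 353/2305 = 0.1532.
Logarithmic decrement δ = 2πζ/√(1 − ζ²) = 2π × 0.1532/√(1 − 0.0235) = 0.9739.
After n cycles, x_n/x₀ = e^(−nδ), so x_3 = 21.5 × e^(−3 × 0.9739) = 21.5 × 0.05384 = 1.157 mm.

1.16 mm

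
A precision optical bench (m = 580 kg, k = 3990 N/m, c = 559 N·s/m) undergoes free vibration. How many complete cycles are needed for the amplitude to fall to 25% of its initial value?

2 cycles

ζ = c/(2√(km)) = 559/(2√(3990 × 580)) = 559/3042 = 0.1837.
Logarithmic decrement δ = 2πζ/√(1 − ζ²) = 2π × 0.1837/√(1 − 0.0338) = 1.174.
x_n/x₀ = e^(−nδ) ≤ 0.25; take ln: n ≥ ln(1/0.25)/δ = 1.386/1.174 = 1.180.
So 2 complete cycles are required.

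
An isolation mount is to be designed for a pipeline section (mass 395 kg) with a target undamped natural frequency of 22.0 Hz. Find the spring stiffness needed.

7550000 N/m

ω_n = 2πf_n = 2π × 22.0 = 138.2 rad/s.
k = m·ω_n² = 395 × 138.2² = 395 × 19110 = 7547000 N/m.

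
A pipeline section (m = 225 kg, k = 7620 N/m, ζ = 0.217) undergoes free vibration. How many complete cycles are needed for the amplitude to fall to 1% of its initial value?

Logarithmic decrement δ = 2πζ/√(1 − ζ²) = 2π × 0.2170/√(1 − 0.0471) = 1.397.
x_n/x₀ = e^(−nδ) ≤ 0.01; take ln: n ≥ ln(1/0.01)/δ = 4.605/1.397 = 3.297.
So 4 complete cycles are required.

4 cycles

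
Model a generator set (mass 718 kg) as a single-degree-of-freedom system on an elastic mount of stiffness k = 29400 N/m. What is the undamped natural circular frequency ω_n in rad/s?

6.40 rad/s

ω_n = √(k/m) = √(29400/718) = √40.95 = 6.399 rad/s.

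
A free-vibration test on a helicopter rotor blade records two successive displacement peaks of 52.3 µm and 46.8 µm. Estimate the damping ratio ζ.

0.0177

Logarithmic decrement δ = (1/n)·ln(x₀/x_n) = (1/1)·ln(52.3/46.8) = (1/1)·ln(1.118) = 0.1111.
ζ = δ/√(4π² + δ²) = 0.1111/√(39.48 + 0.0123) = 0.1111/6.284 = 0.01768.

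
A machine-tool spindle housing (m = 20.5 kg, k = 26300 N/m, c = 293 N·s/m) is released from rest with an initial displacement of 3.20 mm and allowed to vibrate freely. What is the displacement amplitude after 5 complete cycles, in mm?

0.00533 mm

ζ = c/(2√(km)) = 293/(2√(26300 × 20.5)) = 293/1469 = 0.1995.
Logarithmic decrement δ = 2πζ/√(1 − ζ²) = 2π × 0.1995/√(1 − 0.0398) = 1.279.
After n cycles, x_n/x₀ = e^(−nδ), so x_5 = 3.20 × e^(−5 × 1.279) = 3.20 × 0.001667 = 0.005335 mm.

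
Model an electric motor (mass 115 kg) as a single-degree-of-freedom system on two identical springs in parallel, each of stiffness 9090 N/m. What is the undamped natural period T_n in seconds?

Parallel springs add: k_eq = 2 × 9090 = 18180 N/m.
ω_n = √(k_eq/m) = √(18180/115) = √158.1 = 12.57 rad/s.
T_n = 2π/ω_n = 6.283/12.57 = 0.4997 s.

0.500 s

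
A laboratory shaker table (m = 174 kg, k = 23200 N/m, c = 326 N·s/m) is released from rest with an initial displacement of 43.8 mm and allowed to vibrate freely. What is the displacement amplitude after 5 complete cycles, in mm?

ζ = c/(2√(km)) = 326/(2√(23200 × 174)) = 326/4018 = 0.08113.
Logarithmic decrement δ = 2πζ/√(1 − ζ²) = 2π × 0.08113/√(1 − 0.00658) = 0.5114.
After n cycles, x_n/x₀ = e^(−nδ), so x_5 = 43.8 × e^(−5 × 0.5114) = 43.8 × 0.07753 = 3.396 mm.

3.40 mm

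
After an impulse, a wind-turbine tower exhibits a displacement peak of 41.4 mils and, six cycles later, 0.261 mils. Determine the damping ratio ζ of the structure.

Logarithmic decrement δ = (1/n)·ln(x₀/x_n) = (1/6)·ln(41.4/0.261) = (1/6)·ln(158.6) = 0.8444.
ζ = δ/√(4π² + δ²) = 0.8444/√(39.48 + 0.713) = 0.8444/6.340 = 0.1332.

0.133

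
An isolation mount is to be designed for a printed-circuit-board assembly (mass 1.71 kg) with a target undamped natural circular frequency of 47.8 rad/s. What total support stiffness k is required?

k = m·ω_n² = 1.71 × 47.80² = 1.71 × 2285 = 3907 N/m.

3910 N/m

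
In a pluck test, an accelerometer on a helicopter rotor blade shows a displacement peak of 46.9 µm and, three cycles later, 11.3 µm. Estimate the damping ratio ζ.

0.0753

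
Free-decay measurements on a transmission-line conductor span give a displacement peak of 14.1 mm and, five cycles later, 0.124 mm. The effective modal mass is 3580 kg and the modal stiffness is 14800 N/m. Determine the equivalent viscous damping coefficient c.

Logarithmic decrement δ = (1/n)·ln(x₀/x_n) = (1/5)·ln(14.1/0.124) = (1/5)·ln(113.7) = 0.9467.
ζ = δ/√(4π² + δ²) = 0.9467/√(39.48 + 0.896) = 0.9467/6.354 = 0.1490.
c = ζ · 2√(km) = 0.1490 × 2√(14800 × 3580) = 0.1490 × 14560 = 2169 N·s/m.

2170 N·s/m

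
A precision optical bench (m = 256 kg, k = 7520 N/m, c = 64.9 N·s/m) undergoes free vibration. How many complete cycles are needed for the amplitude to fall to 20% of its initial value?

11 cycles

ζ = c/(2√(km)) = 64.9/(2√(7520 × 256)) = 64.9/2775 = 0.02339.
Logarithmic decrement δ = 2πζ/√(1 − ζ²) = 2π × 0.02339/√(1 − 0.000547) = 0.1470.
x_n/x₀ = e^(−nδ) ≤ 0.2; take ln: n ≥ ln(1/0.2)/δ = 1.609/0.1470 = 10.95.
So 11 complete cycles are required.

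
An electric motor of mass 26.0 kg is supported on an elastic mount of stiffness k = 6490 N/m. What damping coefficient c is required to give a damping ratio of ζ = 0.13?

c_c = 2√(k·m) = 2√(6490 × 26.0) = 821.6 N·s/m.
c = ζ·c_c = 0.13 × 821.6 = 106.8 N·s/m.

107 N·s/m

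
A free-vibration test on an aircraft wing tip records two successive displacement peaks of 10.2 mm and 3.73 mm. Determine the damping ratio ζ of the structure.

0.158

Logarithmic decrement δ = (1/n)·ln(x₀/x_n) = (1/1)·ln(10.2/3.73) = (1/1)·ln(2.735) = 1.006.
ζ = δ/√(4π² + δ²) = 1.006/√(39.48 + 1.01) = 1.006/6.363 = 0.1581.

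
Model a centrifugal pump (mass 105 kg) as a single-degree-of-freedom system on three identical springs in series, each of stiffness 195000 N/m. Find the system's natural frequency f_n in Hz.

Series springs: 1/k_eq = 3/195000, so k_eq = 195000/3 = 65000 N/m.
ω_n = √(k_eq/m) = √(65000/105) = √619.0 = 24.88 rad/s.
f_n = ω_n/(2π) = 24.88/6.283 = 3.960 Hz.

3.96 Hz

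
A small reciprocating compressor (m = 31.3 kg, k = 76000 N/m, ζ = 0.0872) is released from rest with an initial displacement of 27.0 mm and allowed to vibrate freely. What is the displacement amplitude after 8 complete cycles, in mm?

Logarithmic decrement δ = 2πζ/√(1 − ζ²) = 2π × 0.08720/√(1 − 0.00760) = 0.5500.
After n cycles, x_n/x₀ = e^(−nδ), so x_8 = 27.0 × e^(−8 × 0.5500) = 27.0 × 0.01228 = 0.3315 mm.

0.332 mm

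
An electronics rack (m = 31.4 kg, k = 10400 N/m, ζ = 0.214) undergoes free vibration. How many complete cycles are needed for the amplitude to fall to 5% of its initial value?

3 cycles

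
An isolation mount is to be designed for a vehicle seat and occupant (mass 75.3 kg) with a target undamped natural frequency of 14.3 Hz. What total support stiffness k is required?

608000 N/m

ω_n = 2πf_n = 2π × 14.3 = 89.85 rad/s.
k = m·ω_n² = 75.3 × 89.85² = 75.3 × 8073 = 607900 N/m.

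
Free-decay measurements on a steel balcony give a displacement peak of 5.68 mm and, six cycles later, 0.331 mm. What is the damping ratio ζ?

Logarithmic decrement δ = (1/n)·ln(x₀/x_n) = (1/6)·ln(5.68/0.331) = (1/6)·ln(17.16) = 0.4738.
ζ = δ/√(4π² + δ²) = 0.4738/√(39.48 + 0.224) = 0.4738/6.301 = 0.07519.

0.0752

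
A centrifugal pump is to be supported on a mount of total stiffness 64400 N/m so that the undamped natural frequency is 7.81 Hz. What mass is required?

ω_n = 2πf_n = 2π × 7.81 = 49.07 rad/s.
m = k/ω_n² = 64400/49.07² = 64400/2408 = 26.74 kg.

26.7 kg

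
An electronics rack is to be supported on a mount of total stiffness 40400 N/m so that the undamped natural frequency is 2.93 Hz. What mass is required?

ω_n = 2πf_n = 2π × 2.93 = 18.41 rad/s.
m = k/ω_n² = 40400/18.41² = 40400/338.9 = 119.2 kg.

119 kg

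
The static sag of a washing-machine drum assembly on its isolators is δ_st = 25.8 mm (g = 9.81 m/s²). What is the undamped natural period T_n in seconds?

ω_n = √(g/δ_st) = √(9.81/0.0258) = √380.2 = 19.50 rad/s.
T_n = 2π/ω_n = 6.283/19.50 = 0.3222 s.

0.322 s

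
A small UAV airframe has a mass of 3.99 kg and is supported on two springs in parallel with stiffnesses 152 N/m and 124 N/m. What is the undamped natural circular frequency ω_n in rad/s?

Parallel springs add: k_eq = 152 + 124 = 276.0 N/m.
ω_n = √(k_eq/m) = √(276.0/3.99) = √69.17 = 8.317 rad/s.

8.32 rad/s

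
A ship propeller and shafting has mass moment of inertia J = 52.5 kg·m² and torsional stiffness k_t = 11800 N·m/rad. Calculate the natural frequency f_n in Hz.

ω_n = √(k_t/J) = √(11800/52.5) = √224.8 = 14.99 rad/s.
f_n = ω_n/(2π) = 14.99/6.283 = 2.386 Hz.

2.39 Hz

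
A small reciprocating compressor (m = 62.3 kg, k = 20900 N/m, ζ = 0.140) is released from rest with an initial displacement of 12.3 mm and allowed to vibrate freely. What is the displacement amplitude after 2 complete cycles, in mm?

2.08 mm

Logarithmic decrement δ = 2πζ/√(1 − ζ²) = 2π × 0.1400/√(1 − 0.0196) = 0.8884.
After n cycles, x_n/x₀ = e^(−nδ), so x_2 = 12.3 × e^(−2 × 0.8884) = 12.3 × 0.1692 = 2.081 mm.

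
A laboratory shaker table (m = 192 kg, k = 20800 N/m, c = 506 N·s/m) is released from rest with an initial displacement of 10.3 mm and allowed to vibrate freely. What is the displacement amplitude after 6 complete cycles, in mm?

0.0838 mm

ζ = c/(2√(km)) = 506/(2√(20800 × 192)) = 506/3997 = 0.1266.
Logarithmic decrement δ = 2πζ/√(1 − ζ²) = 2π × 0.1266/√(1 − 0.0160) = 0.8019.
After n cycles, x_n/x₀ = e^(−nδ), so x_6 = 10.3 × e^(−6 × 0.8019) = 10.3 × 0.008136 = 0.08380 mm.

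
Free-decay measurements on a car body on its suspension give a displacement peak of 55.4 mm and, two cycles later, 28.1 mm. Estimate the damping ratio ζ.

Logarithmic decrement δ = (1/n)·ln(x₀/x_n) = (1/2)·ln(55.4/28.1) = (1/2)·ln(1.972) = 0.3394.
ζ = δ/√(4π² + δ²) = 0.3394/√(39.48 + 0.115) = 0.3394/6.292 = 0.05394.

0.0539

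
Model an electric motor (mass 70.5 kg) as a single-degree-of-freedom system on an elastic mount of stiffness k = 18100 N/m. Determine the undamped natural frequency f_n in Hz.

ω_n = √(k/m) = √(18100/70.5) = √256.7 = 16.02 rad/s.
f_n = ω_n/(2π) = 16.02/6.283 = 2.550 Hz.

2.55 Hz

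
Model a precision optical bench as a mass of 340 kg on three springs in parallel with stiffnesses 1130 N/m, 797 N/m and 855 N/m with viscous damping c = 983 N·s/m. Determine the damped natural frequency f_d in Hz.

Parallel springs add: k_eq = 1130 + 797 + 855 = 2782 N/m.
ω_n = √(k_eq/m) = √(2782/340) = 2.860 rad/s.
Critical damping c_c = 2√(k_eq·m) = 2√(2782 × 340) = 1945 N·s/m, so ζ = c/c_c = 983/1945 = 0.5054.
ω_d = ω_n√(1 − ζ²) = 2.860 × √(1 − 0.255) = 2.468 rad/s.
f_d = ω_d/(2π) = 0.3928 Hz.

0.393 Hz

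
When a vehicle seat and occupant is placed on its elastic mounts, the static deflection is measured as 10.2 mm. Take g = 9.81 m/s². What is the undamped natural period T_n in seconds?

ω_n = √(g/δ_st) = √(9.81/0.0102) = √961.8 = 31.01 rad/s.
T_n = 2π/ω_n = 6.283/31.01 = 0.2026 s.

0.203 s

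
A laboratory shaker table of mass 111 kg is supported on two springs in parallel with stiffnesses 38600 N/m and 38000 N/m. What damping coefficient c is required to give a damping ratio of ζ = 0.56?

Parallel springs add: k_eq = 38600 + 38000 = 76600 N/m.
c_c = 2√(k_eq·m) = 2√(76600 × 111) = 5832 N·s/m.
c = ζ·c_c = 0.56 × 5832 = 3266 N·s/m.

3270 N·s/m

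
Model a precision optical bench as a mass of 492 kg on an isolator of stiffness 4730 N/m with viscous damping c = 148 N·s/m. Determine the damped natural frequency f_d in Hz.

0.493 Hz

ω_n = √(k/m) = √(4730/492) = 3.101 rad/s.
Critical damping c_c = 2√(k·m) = 2√(4730 × 492) = 3051 N·s/m, so ζ = c/c_c = 148/3051 = 0.04851.
ω_d = ω_n√(1 − ζ²) = 3.101 × √(1 − 0.00235) = 3.097 rad/s.
f_d = ω_d/(2π) = 0.4929 Hz.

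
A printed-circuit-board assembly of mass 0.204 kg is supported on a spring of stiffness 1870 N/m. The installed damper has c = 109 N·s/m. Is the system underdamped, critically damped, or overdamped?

c_c = 2√(k·m) = 39.06 N·s/m; ζ = c/c_c = 109/39.06 = 2.79.
Since ζ > 1 the system is overdamped.

overdamped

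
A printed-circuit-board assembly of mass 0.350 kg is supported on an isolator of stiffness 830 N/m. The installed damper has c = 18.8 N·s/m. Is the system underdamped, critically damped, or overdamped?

underdamped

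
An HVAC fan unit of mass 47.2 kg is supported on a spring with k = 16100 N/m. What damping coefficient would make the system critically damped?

1740 N·s/m

c_c = 2√(k·m) = 2√(16100 × 47.2) = 2 × 871.7 = 1743 N·s/m.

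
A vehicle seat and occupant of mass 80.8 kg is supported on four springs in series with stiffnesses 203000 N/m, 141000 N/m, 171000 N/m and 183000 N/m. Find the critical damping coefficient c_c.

Series springs: 1/k_eq = 1/203000 + 1/141000 + 1/171000 + 1/183000 = 2.333×10^-5, so k_eq = 42860 N/m.
c_c = 2√(k_eq·m) = 2√(42860 × 80.8) = 2 × 1861 = 3722 N·s/m.

3720 N·s/m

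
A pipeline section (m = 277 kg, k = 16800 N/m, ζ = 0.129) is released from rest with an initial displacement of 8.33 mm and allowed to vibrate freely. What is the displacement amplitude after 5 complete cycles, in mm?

0.140 mm

Logarithmic decrement δ = 2πζ/√(1 − ζ²) = 2π × 0.1290/√(1 − 0.0166) = 0.8174.
After n cycles, x_n/x₀ = e^(−nδ), so x_5 = 8.33 × e^(−5 × 0.8174) = 8.33 × 0.01679 = 0.1399 mm.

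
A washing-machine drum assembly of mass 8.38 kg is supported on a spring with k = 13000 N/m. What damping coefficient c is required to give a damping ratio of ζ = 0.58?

383 N·s/m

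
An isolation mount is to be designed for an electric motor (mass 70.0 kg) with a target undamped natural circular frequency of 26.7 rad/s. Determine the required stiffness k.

49900 N/m

k = m·ω_n² = 70.0 × 26.70² = 70.0 × 712.9 = 49900 N/m.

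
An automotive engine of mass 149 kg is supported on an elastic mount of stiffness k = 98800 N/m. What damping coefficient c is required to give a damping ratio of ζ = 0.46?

c_c = 2√(k·m) = 2√(98800 × 149) = 7674 N·s/m.
c = ζ·c_c = 0.46 × 7674 = 3530 N·s/m.

3530 N·s/m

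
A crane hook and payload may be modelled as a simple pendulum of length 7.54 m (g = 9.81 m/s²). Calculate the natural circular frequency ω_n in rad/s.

For a simple pendulum ω_n = √(g/L) = √(9.81/7.54) = √1.301 = 1.141 rad/s.

1.14 rad/s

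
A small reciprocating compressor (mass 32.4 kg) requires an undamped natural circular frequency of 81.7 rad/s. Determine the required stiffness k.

k = m·ω_n² = 32.4 × 81.70² = 32.4 × 6675 = 216300 N/m.

216000 N/m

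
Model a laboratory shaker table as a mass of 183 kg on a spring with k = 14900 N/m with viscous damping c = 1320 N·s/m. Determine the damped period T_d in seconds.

0.760 s

ω_n = √(k/m) = √(14900/183) = 9.023 rad/s.
Critical damping c_c = 2√(k·m) = 2√(14900 × 183) = 3303 N·s/m, so ζ = c/c_c = 1320/3303 = 0.3997.
ω_d = ω_n√(1 − ζ²) = 9.023 × √(1 − 0.160) = 8.271 rad/s.
T_d = 2π/ω_d = 0.7596 s.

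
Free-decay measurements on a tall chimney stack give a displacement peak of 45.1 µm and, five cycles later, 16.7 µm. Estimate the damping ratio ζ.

0.0316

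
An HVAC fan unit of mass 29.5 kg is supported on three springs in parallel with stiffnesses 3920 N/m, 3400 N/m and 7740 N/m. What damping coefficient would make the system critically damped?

1330 N·s/m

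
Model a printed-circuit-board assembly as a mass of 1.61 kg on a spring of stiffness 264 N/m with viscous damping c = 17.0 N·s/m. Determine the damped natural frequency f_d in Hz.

1.86 Hz

ω_n = √(k/m) = √(264.0/1.61) = 12.81 rad/s.
Critical damping c_c = 2√(k·m) = 2√(264.0 × 1.61) = 41.23 N·s/m, so ζ = c/c_c = 17.0/41.23 = 0.4123.
ω_d = ω_n√(1 − ζ²) = 12.81 × √(1 − 0.170) = 11.67 rad/s.
f_d = ω_d/(2π) = 1.857 Hz.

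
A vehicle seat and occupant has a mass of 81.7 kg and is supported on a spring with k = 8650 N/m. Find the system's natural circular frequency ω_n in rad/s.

10.3 rad/s

ω_n = √(k/m) = √(8650/81.7) = √105.9 = 10.29 rad/s.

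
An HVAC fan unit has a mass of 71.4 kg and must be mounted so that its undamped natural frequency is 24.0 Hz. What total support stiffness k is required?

1620000 N/m

ω_n = 2πf_n = 2π × 24.0 = 150.8 rad/s.
k = m·ω_n² = 71.4 × 150.8² = 71.4 × 22740 = 1624000 N/m.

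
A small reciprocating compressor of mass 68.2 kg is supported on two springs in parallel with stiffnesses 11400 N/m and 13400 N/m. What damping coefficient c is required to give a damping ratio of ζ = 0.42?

Parallel springs add: k_eq = 11400 + 13400 = 24800 N/m.
c_c = 2√(k_eq·m) = 2√(24800 × 68.2) = 2601 N·s/m.
c = ζ·c_c = 0.42 × 2601 = 1092 N·s/m.

1090 N·s/m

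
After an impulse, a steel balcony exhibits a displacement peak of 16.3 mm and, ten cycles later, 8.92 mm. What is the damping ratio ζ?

Logarithmic decrement δ = (1/n)·ln(x₀/x_n) = (1/10)·ln(16.3/8.92) = (1/10)·ln(1.827) = 0.06029.
ζ = δ/√(4π² + δ²) = 0.06029/√(39.48 + 0.00363) = 0.06029/6.283 = 0.009595.

0.00959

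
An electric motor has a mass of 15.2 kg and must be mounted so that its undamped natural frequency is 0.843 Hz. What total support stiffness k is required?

ω_n = 2πf_n = 2π × 0.843 = 5.297 rad/s.
k = m·ω_n² = 15.2 × 5.297² = 15.2 × 28.06 = 426.4 N/m.

426 N/m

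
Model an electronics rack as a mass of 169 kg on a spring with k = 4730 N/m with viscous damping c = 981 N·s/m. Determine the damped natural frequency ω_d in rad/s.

4.42 rad/s

ω_n = √(k/m) = √(4730/169) = 5.290 rad/s.
Critical damping c_c = 2√(k·m) = 2√(4730 × 169) = 1788 N·s/m, so ζ = c/c_c = 981/1788 = 0.5486.
ω_d = ω_n√(1 − ζ²) = 5.290 × √(1 − 0.301) = 4.423 rad/s.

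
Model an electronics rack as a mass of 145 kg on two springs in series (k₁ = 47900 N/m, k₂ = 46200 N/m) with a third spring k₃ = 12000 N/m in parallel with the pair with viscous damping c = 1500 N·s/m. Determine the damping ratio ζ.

Series pair: k_s = k₁k₂/(k₁+k₂) = (47900)(46200)/(47900 + 46200) = 23520 N/m. In parallel with k₃: k_eq = 23520 + 12000 = 35520 N/m.
ω_n = √(k_eq/m) = √(35520/145) = 15.65 rad/s.
Critical damping c_c = 2√(k_eq·m) = 2√(35520 × 145) = 4539 N·s/m, so ζ = c/c_c = 1500/4539 = 0.3305.

0.330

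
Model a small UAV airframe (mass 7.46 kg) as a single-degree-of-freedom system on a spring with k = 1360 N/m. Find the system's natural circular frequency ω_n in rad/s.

ω_n = √(k/m) = √(1360/7.46) = √182.3 = 13.50 rad/s.

13.5 rad/s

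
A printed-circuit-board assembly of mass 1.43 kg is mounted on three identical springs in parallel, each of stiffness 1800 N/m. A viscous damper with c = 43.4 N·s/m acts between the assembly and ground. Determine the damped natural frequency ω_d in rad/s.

Parallel springs add: k_eq = 3 × 1800 = 5400 N/m.
ω_n = √(k_eq/m) = √(5400/1.43) = 61.45 rad/s.
Critical damping c_c = 2√(k_eq·m) = 2√(5400 × 1.43) = 175.7 N·s/m, so ζ = c/c_c = 43.4/175.7 = 0.2469.
ω_d = ω_n√(1 − ζ²) = 61.45 × √(1 − 0.0610) = 59.55 rad/s.

59.5 rad/s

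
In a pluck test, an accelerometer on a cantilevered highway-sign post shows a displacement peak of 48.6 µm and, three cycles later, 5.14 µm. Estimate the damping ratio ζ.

0.118

Logarithmic decrement δ = (1/n)·ln(x₀/x_n) = (1/3)·ln(48.6/5.14) = (1/3)·ln(9.455) = 0.7489.
ζ = δ/√(4π² + δ²) = 0.7489/√(39.48 + 0.561) = 0.7489/6.328 = 0.1183.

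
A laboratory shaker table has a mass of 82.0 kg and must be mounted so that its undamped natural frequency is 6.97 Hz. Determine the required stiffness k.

157000 N/m

ω_n = 2πf_n = 2π × 6.97 = 43.79 rad/s.
k = m·ω_n² = 82.0 × 43.79² = 82.0 × 1918 = 157300 N/m.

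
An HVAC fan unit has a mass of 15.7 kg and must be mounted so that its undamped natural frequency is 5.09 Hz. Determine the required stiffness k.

ω_n = 2πf_n = 2π × 5.09 = 31.98 rad/s.
k = m·ω_n² = 15.7 × 31.98² = 15.7 × 1023 = 16060 N/m.

16100 N/m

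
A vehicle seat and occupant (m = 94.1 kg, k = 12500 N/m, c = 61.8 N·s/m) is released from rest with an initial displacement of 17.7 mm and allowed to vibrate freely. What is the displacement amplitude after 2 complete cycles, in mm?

12.4 mm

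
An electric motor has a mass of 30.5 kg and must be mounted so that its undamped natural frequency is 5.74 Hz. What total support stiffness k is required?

39700 N/m

ω_n = 2πf_n = 2π × 5.74 = 36.07 rad/s.
k = m·ω_n² = 30.5 × 36.07² = 30.5 × 1301 = 39670 N/m.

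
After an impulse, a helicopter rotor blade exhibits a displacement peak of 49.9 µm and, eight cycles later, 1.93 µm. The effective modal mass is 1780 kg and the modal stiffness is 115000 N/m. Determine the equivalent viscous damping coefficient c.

1850 N·s/m

Logarithmic decrement δ = (1/n)·ln(x₀/x_n) = (1/8)·ln(49.9/1.93) = (1/8)·ln(25.85) = 0.4066.
ζ = δ/√(4π² + δ²) = 0.4066/√(39.48 + 0.165) = 0.4066/6.296 = 0.06457.
c = ζ · 2√(km) = 0.06457 × 2√(115000 × 1780) = 0.06457 × 28610 = 1848 N·s/m.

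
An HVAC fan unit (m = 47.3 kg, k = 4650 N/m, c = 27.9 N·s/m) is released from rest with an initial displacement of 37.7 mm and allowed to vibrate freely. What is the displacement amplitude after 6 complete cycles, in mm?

ζ = c/(2√(km)) = 27.9/(2√(4650 × 47.3)) = 27.9/938.0 = 0.02975.
Logarithmic decrement δ = 2πζ/√(1 − ζ²) = 2π × 0.02975/√(1 − 0.000885) = 0.1870.
After n cycles, x_n/x₀ = e^(−nδ), so x_6 = 37.7 × e^(−6 × 0.1870) = 37.7 × 0.3257 = 12.28 mm.

12.3 mm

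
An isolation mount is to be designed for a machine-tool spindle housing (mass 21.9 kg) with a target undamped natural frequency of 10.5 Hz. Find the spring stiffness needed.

ω_n = 2πf_n = 2π × 10.5 = 65.97 rad/s.
k = m·ω_n² = 21.9 × 65.97² = 21.9 × 4352 = 95320 N/m.

95300 N/m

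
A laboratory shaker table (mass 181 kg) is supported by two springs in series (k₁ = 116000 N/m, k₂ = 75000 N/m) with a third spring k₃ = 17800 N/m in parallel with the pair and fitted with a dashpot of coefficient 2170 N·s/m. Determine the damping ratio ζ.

0.320

Series pair: k_s = k₁k₂/(k₁+k₂) = (116000)(75000)/(116000 + 75000) = 45550 N/m. In parallel with k₃: k_eq = 45550 + 17800 = 63350 N/m.
ω_n = √(k_eq/m) = √(63350/181) = 18.71 rad/s.
Critical damping c_c = 2√(k_eq·m) = 2√(63350 × 181) = 6772 N·s/m, so ζ = c/c_c = 2170/6772 = 0.3204.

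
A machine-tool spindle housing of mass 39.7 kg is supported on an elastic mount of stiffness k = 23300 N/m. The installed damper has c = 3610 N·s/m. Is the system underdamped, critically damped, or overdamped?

overdamped

c_c = 2√(k·m) = 1924 N·s/m; ζ = c/c_c = 3610/1924 = 1.88.
Since ζ > 1 the system is overdamped.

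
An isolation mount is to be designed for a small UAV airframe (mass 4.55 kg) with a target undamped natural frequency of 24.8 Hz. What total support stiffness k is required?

ω_n = 2πf_n = 2π × 24.8 = 155.8 rad/s.
k = m·ω_n² = 4.55 × 155.8² = 4.55 × 24280 = 110500 N/m.

110000 N/m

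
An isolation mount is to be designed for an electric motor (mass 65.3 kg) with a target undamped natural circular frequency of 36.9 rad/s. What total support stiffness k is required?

88900 N/m

k = m·ω_n² = 65.3 × 36.90² = 65.3 × 1362 = 88910 N/m.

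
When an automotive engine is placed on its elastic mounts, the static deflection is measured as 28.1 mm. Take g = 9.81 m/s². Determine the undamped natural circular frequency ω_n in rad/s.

18.7 rad/s

ω_n = √(g/δ_st) = √(9.81/0.0281) = √349.1 = 18.68 rad/s.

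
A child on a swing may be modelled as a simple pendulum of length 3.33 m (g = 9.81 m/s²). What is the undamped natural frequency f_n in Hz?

0.273 Hz

For a simple pendulum ω_n = √(g/L) = √(9.81/3.33) = √2.946 = 1.716 rad/s.
f_n = ω_n/(2π) = 1.716/6.283 = 0.2732 Hz.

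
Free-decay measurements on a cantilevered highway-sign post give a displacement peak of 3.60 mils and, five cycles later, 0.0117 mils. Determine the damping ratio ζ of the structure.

Logarithmic decrement δ = (1/n)·ln(x₀/x_n) = (1/5)·ln(3.60/0.0117) = (1/5)·ln(307.7) = 1.146.
ζ = δ/√(4π² + δ²) = 1.146/√(39.48 + 1.31) = 1.146/6.387 = 0.1794.

0.179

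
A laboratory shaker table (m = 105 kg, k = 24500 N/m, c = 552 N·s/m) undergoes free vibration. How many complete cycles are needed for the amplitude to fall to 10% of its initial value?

ζ = c/(2√(km)) = 552/(2√(24500 × 105)) = 552/3208 = 0.1721.
Logarithmic decrement δ = 2πζ/√(1 − ζ²) = 2π × 0.1721/√(1 − 0.0296) = 1.098.
x_n/x₀ = e^(−nδ) ≤ 0.1; take ln: n ≥ ln(1/0.1)/δ = 2.303/1.098 = 2.098.
So 3 complete cycles are required.

3 cycles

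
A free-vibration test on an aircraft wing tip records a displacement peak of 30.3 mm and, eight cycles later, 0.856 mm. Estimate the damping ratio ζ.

Logarithmic decrement δ = (1/n)·ln(x₀/x_n) = (1/8)·ln(30.3/0.856) = (1/8)·ln(35.40) = 0.4458.
ζ = δ/√(4π² + δ²) = 0.4458/√(39.48 + 0.199) = 0.4458/6.299 = 0.07078.

0.0708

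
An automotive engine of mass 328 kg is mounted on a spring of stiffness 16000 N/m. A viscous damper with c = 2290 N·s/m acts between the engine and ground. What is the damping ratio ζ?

0.500

ω_n = √(k/m) = √(16000/328) = 6.984 rad/s.
Critical damping c_c = 2√(k·m) = 2√(16000 × 328) = 4582 N·s/m, so ζ = c/c_c = 2290/4582 = 0.4998.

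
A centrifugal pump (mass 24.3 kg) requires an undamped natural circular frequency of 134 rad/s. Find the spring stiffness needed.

436000 N/m

k = m·ω_n² = 24.3 × 134.0² = 24.3 × 17960 = 436300 N/m.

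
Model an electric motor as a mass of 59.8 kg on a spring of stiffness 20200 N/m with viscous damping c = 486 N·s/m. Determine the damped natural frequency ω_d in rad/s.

ω_n = √(k/m) = √(20200/59.8) = 18.38 rad/s.
Critical damping c_c = 2√(k·m) = 2√(20200 × 59.8) = 2198 N·s/m, so ζ = c/c_c = 486/2198 = 0.2211.
ω_d = ω_n√(1 − ζ²) = 18.38 × √(1 − 0.0489) = 17.92 rad/s.

17.9 rad/s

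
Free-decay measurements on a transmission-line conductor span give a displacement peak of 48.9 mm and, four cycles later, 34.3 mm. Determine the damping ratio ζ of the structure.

Logarithmic decrement δ = (1/n)·ln(x₀/x_n) = (1/4)·ln(48.9/34.3) = (1/4)·ln(1.426) = 0.08866.
ζ = δ/√(4π² + δ²) = 0.08866/√(39.48 + 0.00786) = 0.08866/6.284 = 0.01411.

0.0141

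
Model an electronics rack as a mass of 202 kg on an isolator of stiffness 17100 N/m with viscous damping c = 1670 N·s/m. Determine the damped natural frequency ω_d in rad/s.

8.22 rad/s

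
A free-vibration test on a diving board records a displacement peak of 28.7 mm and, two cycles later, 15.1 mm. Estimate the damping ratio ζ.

0.0510

Logarithmic decrement δ = (1/n)·ln(x₀/x_n) = (1/2)·ln(28.7/15.1) = (1/2)·ln(1.901) = 0.3211.
ζ = δ/√(4π² + δ²) = 0.3211/√(39.48 + 0.103) = 0.3211/6.291 = 0.05104.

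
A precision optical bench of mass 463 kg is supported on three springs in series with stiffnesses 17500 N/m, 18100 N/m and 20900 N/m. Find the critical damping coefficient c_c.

Series springs: 1/k_eq = 1/17500 + 1/18100 + 1/20900 = 0.0001602, so k_eq = 6241 N/m.
c_c = 2√(k_eq·m) = 2√(6241 × 463) = 2 × 1700 = 3400 N·s/m.

3400 N·s/m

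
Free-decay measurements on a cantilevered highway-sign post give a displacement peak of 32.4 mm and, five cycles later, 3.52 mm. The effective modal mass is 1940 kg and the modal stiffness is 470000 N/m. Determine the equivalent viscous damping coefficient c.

Logarithmic decrement δ = (1/n)·ln(x₀/x_n) = (1/5)·ln(32.4/3.52) = (1/5)·ln(9.205) = 0.4439.
ζ = δ/√(4π² + δ²) = 0.4439/√(39.48 + 0.197) = 0.4439/6.299 = 0.07048.
c = ζ · 2√(km) = 0.07048 × 2√(470000 × 1940) = 0.07048 × 60390 = 4256 N·s/m.

4260 N·s/m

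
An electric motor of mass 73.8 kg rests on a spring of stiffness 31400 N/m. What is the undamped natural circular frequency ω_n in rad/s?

ω_n = √(k/m) = √(31400/73.8) = √425.5 = 20.63 rad/s.

20.6 rad/s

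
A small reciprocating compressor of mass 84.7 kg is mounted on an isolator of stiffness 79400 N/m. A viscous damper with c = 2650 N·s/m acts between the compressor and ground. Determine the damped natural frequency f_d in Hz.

ω_n = √(k/m) = √(79400/84.7) = 30.62 rad/s.
Critical damping c_c = 2√(k·m) = 2√(79400 × 84.7) = 5187 N·s/m, so ζ = c/c_c = 2650/5187 = 0.5109.
ω_d = ω_n√(1 − ζ²) = 30.62 × √(1 − 0.261) = 26.32 rad/s.
f_d = ω_d/(2π) = 4.189 Hz.

4.19 Hz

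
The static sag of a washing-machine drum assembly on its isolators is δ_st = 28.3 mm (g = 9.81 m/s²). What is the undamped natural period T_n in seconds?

ω_n = √(g/δ_st) = √(9.81/0.0283) = √346.6 = 18.62 rad/s.
T_n = 2π/ω_n = 6.283/18.62 = 0.3375 s.

0.337 s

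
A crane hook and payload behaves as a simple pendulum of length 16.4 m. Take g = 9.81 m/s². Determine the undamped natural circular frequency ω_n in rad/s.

For a simple pendulum ω_n = √(g/L) = √(9.81/16.4) = √0.5982 = 0.7734 rad/s.

0.773 rad/s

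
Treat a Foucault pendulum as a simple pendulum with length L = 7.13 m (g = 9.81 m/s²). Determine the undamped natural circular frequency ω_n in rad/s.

For a simple pendulum ω_n = √(g/L) = √(9.81/7.13) = √1.376 = 1.173 rad/s.

1.17 rad/s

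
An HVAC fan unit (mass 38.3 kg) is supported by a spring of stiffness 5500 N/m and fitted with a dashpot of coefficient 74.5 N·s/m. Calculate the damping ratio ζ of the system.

0.0812

ω_n = √(k/m) = √(5500/38.3) = 11.98 rad/s.
Critical damping c_c = 2√(k·m) = 2√(5500 × 38.3) = 917.9 N·s/m, so ζ = c/c_c = 74.5/917.9 = 0.08116.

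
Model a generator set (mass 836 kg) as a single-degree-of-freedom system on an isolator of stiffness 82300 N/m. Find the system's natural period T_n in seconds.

ω_n = √(k/m) = √(82300/836) = √98.44 = 9.922 rad/s.
T_n = 2π/ω_n = 6.283/9.922 = 0.6333 s.

0.633 s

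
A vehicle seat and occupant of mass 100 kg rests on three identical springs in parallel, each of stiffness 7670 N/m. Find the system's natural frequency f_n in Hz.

Parallel springs add: k_eq = 3 × 7670 = 23010 N/m.
ω_n = √(k_eq/m) = √(23010/100) = √230.1 = 15.17 rad/s.
f_n = ω_n/(2π) = 15.17/6.283 = 2.414 Hz.

2.41 Hz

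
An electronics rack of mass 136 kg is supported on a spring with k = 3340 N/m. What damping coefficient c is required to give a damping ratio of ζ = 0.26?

c_c = 2√(k·m) = 2√(3340 × 136) = 1348 N·s/m.
c = ζ·c_c = 0.26 × 1348 = 350.5 N·s/m.

350 N·s/m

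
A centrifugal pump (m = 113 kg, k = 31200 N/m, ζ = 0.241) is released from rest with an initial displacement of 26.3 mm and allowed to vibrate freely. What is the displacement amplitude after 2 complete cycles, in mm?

1.16 mm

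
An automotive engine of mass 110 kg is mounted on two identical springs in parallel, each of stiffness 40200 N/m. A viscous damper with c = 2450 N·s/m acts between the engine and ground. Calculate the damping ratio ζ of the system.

0.412

Parallel springs add: k_eq = 2 × 40200 = 80400 N/m.
ω_n = √(k_eq/m) = √(80400/110) = 27.04 rad/s.
Critical damping c_c = 2√(k_eq·m) = 2√(80400 × 110) = 5948 N·s/m, so ζ = c/c_c = 2450/5948 = 0.4119.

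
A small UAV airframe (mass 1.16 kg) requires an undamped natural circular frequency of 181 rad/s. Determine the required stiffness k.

38000 N/m

k = m·ω_n² = 1.16 × 181.0² = 1.16 × 32760 = 38000 N/m.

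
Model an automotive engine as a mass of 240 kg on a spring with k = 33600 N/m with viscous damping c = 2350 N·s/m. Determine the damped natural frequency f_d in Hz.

ω_n = √(k/m) = √(33600/240) = 11.83 rad/s.
Critical damping c_c = 2√(k·m) = 2√(33600 × 240) = 5679 N·s/m, so ζ = c/c_c = 2350/5679 = 0.4138.
ω_d = ω_n√(1 − ζ²) = 11.83 × √(1 − 0.171) = 10.77 rad/s.
f_d = ω_d/(2π) = 1.714 Hz.

1.71 Hz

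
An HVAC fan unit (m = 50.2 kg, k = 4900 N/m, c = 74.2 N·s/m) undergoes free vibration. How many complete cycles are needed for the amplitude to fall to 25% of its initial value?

3 cycles

ζ = c/(2√(km)) = 74.2/(2√(4900 × 50.2)) = 74.2/991.9 = 0.07480.
Logarithmic decrement δ = 2πζ/√(1 − ζ²) = 2π × 0.07480/√(1 − 0.00560) = 0.4713.
x_n/x₀ = e^(−nδ) ≤ 0.25; take ln: n ≥ ln(1/0.25)/δ = 1.386/0.4713 = 2.941.
So 3 complete cycles are required.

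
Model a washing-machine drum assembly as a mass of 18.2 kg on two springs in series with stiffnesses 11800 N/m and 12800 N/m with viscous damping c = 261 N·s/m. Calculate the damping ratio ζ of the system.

Series springs: 1/k_eq = 1/11800 + 1/12800 = 0.0001629, so k_eq = 6140 N/m.
ω_n = √(k_eq/m) = √(6140/18.2) = 18.37 rad/s.
Critical damping c_c = 2√(k_eq·m) = 2√(6140 × 18.2) = 668.6 N·s/m, so ζ = c/c_c = 261/668.6 = 0.3904.

0.390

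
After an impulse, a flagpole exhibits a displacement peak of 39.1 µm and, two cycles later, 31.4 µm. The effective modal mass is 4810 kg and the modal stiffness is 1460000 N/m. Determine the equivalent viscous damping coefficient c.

2920 N·s/m

Logarithmic decrement δ = (1/n)·ln(x₀/x_n) = (1/2)·ln(39.1/31.4) = (1/2)·ln(1.245) = 0.1097.
ζ = δ/√(4π² + δ²) = 0.1097/√(39.48 + 0.0120) = 0.1097/6.284 = 0.01745.
c = ζ · 2√(km) = 0.01745 × 2√(1460000 × 4810) = 0.01745 × 167600 = 2925 N·s/m.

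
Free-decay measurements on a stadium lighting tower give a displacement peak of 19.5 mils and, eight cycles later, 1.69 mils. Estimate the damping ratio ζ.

0.0486

Logarithmic decrement δ = (1/n)·ln(x₀/x_n) = (1/8)·ln(19.5/1.69) = (1/8)·ln(11.54) = 0.3057.
ζ = δ/√(4π² + δ²) = 0.3057/√(39.48 + 0.0935) = 0.3057/6.291 = 0.04860.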